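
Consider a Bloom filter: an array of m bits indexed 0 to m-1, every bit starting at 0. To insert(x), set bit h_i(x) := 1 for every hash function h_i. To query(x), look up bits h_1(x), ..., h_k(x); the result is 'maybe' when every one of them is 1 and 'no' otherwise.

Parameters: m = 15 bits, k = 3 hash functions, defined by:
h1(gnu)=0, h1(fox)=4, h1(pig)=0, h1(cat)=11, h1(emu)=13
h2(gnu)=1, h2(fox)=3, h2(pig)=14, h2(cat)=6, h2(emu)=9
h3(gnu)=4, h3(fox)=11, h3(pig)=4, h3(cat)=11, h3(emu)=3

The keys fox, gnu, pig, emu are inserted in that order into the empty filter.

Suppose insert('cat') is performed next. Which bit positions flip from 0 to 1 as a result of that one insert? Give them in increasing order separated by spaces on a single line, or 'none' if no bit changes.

Answer: 6

Derivation:
Start: bits=000000000000000
After insert 'fox': sets bits 3 4 11 -> bits=000110000001000
After insert 'gnu': sets bits 0 1 4 -> bits=110110000001000
After insert 'pig': sets bits 0 4 14 -> bits=110110000001001
After insert 'emu': sets bits 3 9 13 -> bits=110110000101011
insert 'cat' would touch bits 6 11; currently bit6=0, bit11=1
Bits that are 0 among those (would change 0->1): 6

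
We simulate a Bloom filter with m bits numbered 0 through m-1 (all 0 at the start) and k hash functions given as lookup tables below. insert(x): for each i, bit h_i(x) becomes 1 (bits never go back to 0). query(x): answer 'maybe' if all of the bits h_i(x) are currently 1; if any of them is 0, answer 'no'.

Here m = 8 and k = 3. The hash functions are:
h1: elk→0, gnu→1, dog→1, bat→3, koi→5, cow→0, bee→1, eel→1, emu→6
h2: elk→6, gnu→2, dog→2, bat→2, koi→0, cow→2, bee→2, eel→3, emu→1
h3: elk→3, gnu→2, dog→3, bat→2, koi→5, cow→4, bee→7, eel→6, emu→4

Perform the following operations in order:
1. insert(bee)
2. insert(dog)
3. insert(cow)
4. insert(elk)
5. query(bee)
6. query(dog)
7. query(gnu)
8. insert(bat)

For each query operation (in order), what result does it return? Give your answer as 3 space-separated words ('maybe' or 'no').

Start: bits=00000000
Op 1: insert bee -> sets bits 1 2 7 -> bits=01100001
Op 2: insert dog -> sets bits 1 2 3 -> bits=01110001
Op 3: insert cow -> sets bits 0 2 4 -> bits=11111001
Op 4: insert elk -> sets bits 0 3 6 -> bits=11111011
Op 5: query bee -> checks bit1=1, bit2=1, bit7=1 (all 1) -> maybe
Op 6: query dog -> checks bit1=1, bit2=1, bit3=1 (all 1) -> maybe
Op 7: query gnu -> checks bit1=1, bit2=1 (all 1) -> maybe
Op 8: insert bat -> sets bits 2 3 -> bits=11111011
Query results in order: maybe maybe maybe

Answer: maybe maybe maybe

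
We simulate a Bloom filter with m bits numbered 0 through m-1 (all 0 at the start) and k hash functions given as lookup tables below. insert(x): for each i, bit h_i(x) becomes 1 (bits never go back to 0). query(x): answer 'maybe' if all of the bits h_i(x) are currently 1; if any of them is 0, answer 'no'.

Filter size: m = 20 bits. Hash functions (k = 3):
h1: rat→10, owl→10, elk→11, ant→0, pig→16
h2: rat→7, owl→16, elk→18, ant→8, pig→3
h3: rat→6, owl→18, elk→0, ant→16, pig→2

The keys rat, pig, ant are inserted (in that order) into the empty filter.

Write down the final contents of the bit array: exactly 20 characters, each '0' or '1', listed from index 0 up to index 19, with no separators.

Answer: 10110011101000001000

Derivation:
Start: bits=00000000000000000000
After insert 'rat': sets bits 6 7 10 -> bits=00000011001000000000
After insert 'pig': sets bits 2 3 16 -> bits=00110011001000001000
After insert 'ant': sets bits 0 8 16 -> bits=10110011101000001000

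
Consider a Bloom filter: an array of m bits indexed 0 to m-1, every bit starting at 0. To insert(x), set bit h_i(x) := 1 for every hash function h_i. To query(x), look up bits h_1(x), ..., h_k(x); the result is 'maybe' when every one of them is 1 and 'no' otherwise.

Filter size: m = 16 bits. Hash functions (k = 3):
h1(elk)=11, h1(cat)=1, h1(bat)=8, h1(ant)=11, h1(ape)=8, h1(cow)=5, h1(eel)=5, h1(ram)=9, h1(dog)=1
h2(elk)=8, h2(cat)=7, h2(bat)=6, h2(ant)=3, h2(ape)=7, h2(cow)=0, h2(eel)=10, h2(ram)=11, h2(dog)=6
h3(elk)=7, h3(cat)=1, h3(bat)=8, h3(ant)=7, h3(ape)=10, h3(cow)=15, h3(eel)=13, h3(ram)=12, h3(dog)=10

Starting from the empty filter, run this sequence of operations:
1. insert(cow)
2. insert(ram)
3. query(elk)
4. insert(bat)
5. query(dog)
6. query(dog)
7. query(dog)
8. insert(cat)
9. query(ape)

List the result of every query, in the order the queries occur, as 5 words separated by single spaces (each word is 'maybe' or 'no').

Start: bits=0000000000000000
Op 1: insert cow -> sets bits 0 5 15 -> bits=1000010000000001
Op 2: insert ram -> sets bits 9 11 12 -> bits=1000010001011001
Op 3: query elk -> checks bit7=0, bit8=0, bit11=1 (has a 0) -> no
Op 4: insert bat -> sets bits 6 8 -> bits=1000011011011001
Op 5: query dog -> checks bit1=0, bit6=1, bit10=0 (has a 0) -> no
Op 6: query dog -> checks bit1=0, bit6=1, bit10=0 (has a 0) -> no
Op 7: query dog -> checks bit1=0, bit6=1, bit10=0 (has a 0) -> no
Op 8: insert cat -> sets bits 1 7 -> bits=1100011111011001
Op 9: query ape -> checks bit7=1, bit8=1, bit10=0 (has a 0) -> no
Query results in order: no no no no no

Answer: no no no no no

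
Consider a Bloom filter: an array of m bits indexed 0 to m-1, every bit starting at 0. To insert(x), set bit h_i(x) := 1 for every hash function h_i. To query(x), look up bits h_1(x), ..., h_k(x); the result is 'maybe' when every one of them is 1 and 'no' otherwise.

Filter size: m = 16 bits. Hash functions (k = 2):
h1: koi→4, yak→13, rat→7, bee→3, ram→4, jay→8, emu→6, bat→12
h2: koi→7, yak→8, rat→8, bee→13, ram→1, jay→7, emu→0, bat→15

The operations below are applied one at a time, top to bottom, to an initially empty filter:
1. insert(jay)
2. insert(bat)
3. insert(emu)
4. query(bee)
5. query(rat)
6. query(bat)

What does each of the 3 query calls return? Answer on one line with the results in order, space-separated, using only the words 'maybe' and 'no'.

Answer: no maybe maybe

Derivation:
Start: bits=0000000000000000
Op 1: insert jay -> sets bits 7 8 -> bits=0000000110000000
Op 2: insert bat -> sets bits 12 15 -> bits=0000000110001001
Op 3: insert emu -> sets bits 0 6 -> bits=1000001110001001
Op 4: query bee -> checks bit3=0, bit13=0 (has a 0) -> no
Op 5: query rat -> checks bit7=1, bit8=1 (all 1) -> maybe
Op 6: query bat -> checks bit12=1, bit15=1 (all 1) -> maybe
Query results in order: no maybe maybe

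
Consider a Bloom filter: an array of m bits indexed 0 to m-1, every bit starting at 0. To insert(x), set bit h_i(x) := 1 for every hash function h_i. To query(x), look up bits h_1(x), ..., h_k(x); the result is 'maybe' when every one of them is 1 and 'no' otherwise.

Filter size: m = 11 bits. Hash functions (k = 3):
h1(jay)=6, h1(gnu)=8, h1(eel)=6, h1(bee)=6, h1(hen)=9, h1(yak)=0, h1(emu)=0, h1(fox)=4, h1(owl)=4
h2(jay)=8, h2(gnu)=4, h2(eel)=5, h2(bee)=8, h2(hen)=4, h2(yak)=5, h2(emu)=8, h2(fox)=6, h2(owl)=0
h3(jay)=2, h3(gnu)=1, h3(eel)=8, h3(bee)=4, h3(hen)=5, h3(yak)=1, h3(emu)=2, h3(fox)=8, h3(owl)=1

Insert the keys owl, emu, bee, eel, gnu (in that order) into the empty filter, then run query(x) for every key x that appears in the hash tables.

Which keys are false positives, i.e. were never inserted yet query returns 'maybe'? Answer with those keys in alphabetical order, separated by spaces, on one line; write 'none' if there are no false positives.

Answer: fox jay yak

Derivation:
Start: bits=00000000000
After insert 'owl': sets bits 0 1 4 -> bits=11001000000
After insert 'emu': sets bits 0 2 8 -> bits=11101000100
After insert 'bee': sets bits 4 6 8 -> bits=11101010100
After insert 'eel': sets bits 5 6 8 -> bits=11101110100
After insert 'gnu': sets bits 1 4 8 -> bits=11101110100
Not inserted: fox hen jay yak — query each against bits=11101110100:
query fox: checks bit4=1, bit6=1, bit8=1 (all 1) -> maybe => FALSE POSITIVE
query hen: checks bit4=1, bit5=1, bit9=0 (has a 0) -> no => not a false positive
query jay: checks bit2=1, bit6=1, bit8=1 (all 1) -> maybe => FALSE POSITIVE
query yak: checks bit0=1, bit1=1, bit5=1 (all 1) -> maybe => FALSE POSITIVE
False positives (alphabetical): fox jay yak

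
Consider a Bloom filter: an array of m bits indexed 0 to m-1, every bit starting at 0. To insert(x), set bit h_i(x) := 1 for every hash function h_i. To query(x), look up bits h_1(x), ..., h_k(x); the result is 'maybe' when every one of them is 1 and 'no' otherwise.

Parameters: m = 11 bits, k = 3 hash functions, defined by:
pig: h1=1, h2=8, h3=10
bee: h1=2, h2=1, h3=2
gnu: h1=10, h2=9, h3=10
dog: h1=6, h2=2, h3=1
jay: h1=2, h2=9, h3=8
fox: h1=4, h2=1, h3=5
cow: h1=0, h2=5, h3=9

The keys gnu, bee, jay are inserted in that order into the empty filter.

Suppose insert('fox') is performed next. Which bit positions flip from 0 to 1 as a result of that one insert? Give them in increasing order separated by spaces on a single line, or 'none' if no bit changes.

Start: bits=00000000000
After insert 'gnu': sets bits 9 10 -> bits=00000000011
After insert 'bee': sets bits 1 2 -> bits=01100000011
After insert 'jay': sets bits 2 8 9 -> bits=01100000111
insert 'fox' would touch bits 1 4 5; currently bit1=1, bit4=0, bit5=0
Bits that are 0 among those (would change 0->1): 4 5

Answer: 4 5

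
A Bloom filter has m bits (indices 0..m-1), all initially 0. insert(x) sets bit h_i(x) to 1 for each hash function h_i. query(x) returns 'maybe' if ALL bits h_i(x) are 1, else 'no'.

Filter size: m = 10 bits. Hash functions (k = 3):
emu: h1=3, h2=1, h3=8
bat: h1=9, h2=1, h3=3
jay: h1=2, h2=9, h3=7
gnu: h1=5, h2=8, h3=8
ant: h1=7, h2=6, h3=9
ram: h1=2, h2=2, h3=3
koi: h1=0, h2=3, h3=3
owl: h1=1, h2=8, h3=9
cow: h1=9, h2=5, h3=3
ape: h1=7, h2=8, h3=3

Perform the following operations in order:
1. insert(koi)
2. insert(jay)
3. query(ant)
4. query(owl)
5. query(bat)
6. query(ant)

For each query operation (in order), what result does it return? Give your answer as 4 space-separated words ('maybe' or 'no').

Answer: no no no no

Derivation:
Start: bits=0000000000
Op 1: insert koi -> sets bits 0 3 -> bits=1001000000
Op 2: insert jay -> sets bits 2 7 9 -> bits=1011000101
Op 3: query ant -> checks bit6=0, bit7=1, bit9=1 (has a 0) -> no
Op 4: query owl -> checks bit1=0, bit8=0, bit9=1 (has a 0) -> no
Op 5: query bat -> checks bit1=0, bit3=1, bit9=1 (has a 0) -> no
Op 6: query ant -> checks bit6=0, bit7=1, bit9=1 (has a 0) -> no
Query results in order: no no no no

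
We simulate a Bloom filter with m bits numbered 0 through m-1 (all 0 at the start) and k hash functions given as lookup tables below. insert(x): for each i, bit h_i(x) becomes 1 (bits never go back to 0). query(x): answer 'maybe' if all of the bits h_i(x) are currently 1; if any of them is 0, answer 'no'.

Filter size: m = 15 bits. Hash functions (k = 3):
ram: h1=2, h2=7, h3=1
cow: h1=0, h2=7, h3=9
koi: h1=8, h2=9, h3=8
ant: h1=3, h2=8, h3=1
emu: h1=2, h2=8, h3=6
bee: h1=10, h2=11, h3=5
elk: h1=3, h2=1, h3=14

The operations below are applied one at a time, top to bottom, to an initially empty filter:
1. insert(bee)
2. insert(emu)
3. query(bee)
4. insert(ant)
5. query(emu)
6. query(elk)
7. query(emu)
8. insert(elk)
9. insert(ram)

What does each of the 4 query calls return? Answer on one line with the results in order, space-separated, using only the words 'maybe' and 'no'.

Answer: maybe maybe no maybe

Derivation:
Start: bits=000000000000000
Op 1: insert bee -> sets bits 5 10 11 -> bits=000001000011000
Op 2: insert emu -> sets bits 2 6 8 -> bits=001001101011000
Op 3: query bee -> checks bit5=1, bit10=1, bit11=1 (all 1) -> maybe
Op 4: insert ant -> sets bits 1 3 8 -> bits=011101101011000
Op 5: query emu -> checks bit2=1, bit6=1, bit8=1 (all 1) -> maybe
Op 6: query elk -> checks bit1=1, bit3=1, bit14=0 (has a 0) -> no
Op 7: query emu -> checks bit2=1, bit6=1, bit8=1 (all 1) -> maybe
Op 8: insert elk -> sets bits 1 3 14 -> bits=011101101011001
Op 9: insert ram -> sets bits 1 2 7 -> bits=011101111011001
Query results in order: maybe maybe no maybe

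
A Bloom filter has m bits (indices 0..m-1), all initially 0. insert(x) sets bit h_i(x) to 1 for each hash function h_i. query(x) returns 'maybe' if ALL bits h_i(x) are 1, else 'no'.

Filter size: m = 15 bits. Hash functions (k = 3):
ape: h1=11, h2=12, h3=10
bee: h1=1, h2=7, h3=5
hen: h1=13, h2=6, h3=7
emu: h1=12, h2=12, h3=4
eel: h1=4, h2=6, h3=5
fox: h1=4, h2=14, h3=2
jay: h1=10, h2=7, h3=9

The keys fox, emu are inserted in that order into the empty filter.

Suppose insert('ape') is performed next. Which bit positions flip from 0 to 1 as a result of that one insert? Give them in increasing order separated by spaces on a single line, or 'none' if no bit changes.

Start: bits=000000000000000
After insert 'fox': sets bits 2 4 14 -> bits=001010000000001
After insert 'emu': sets bits 4 12 -> bits=001010000000101
insert 'ape' would touch bits 10 11 12; currently bit10=0, bit11=0, bit12=1
Bits that are 0 among those (would change 0->1): 10 11

Answer: 10 11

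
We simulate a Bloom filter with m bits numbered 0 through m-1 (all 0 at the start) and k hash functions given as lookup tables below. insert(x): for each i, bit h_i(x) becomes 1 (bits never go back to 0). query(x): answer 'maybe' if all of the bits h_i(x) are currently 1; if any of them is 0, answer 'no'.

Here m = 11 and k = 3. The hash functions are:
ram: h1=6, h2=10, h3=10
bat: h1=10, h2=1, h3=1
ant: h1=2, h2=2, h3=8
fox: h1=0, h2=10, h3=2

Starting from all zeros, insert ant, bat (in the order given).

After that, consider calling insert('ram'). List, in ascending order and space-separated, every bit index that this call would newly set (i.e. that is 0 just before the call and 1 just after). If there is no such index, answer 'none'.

Answer: 6

Derivation:
Start: bits=00000000000
After insert 'ant': sets bits 2 8 -> bits=00100000100
After insert 'bat': sets bits 1 10 -> bits=01100000101
insert 'ram' would touch bits 6 10; currently bit6=0, bit10=1
Bits that are 0 among those (would change 0->1): 6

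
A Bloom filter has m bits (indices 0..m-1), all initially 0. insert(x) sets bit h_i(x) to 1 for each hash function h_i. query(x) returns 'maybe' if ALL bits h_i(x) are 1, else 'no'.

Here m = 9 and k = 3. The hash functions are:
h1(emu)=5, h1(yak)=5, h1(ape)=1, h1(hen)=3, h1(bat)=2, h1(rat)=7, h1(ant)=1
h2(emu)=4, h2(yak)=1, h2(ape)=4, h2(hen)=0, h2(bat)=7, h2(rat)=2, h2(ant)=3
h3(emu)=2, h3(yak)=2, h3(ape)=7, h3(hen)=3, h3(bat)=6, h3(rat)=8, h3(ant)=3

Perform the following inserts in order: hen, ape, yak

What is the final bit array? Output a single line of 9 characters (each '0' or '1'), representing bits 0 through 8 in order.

Start: bits=000000000
After insert 'hen': sets bits 0 3 -> bits=100100000
After insert 'ape': sets bits 1 4 7 -> bits=110110010
After insert 'yak': sets bits 1 2 5 -> bits=111111010

Answer: 111111010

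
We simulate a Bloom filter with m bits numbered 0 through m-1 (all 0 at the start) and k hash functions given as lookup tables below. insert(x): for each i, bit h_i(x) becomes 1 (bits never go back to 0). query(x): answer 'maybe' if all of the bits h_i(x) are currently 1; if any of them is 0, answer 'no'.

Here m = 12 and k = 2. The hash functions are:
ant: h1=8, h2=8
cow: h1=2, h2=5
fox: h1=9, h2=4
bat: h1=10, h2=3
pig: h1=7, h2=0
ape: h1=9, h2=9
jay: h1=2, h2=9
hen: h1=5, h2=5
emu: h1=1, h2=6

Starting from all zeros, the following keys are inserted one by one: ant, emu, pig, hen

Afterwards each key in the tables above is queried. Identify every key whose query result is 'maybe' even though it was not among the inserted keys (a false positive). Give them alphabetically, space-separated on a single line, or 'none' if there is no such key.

Start: bits=000000000000
After insert 'ant': sets bits 8 -> bits=000000001000
After insert 'emu': sets bits 1 6 -> bits=010000101000
After insert 'pig': sets bits 0 7 -> bits=110000111000
After insert 'hen': sets bits 5 -> bits=110001111000
Not inserted: ape bat cow fox jay — query each against bits=110001111000:
query ape: checks bit9=0 (has a 0) -> no => not a false positive
query bat: checks bit3=0, bit10=0 (has a 0) -> no => not a false positive
query cow: checks bit2=0, bit5=1 (has a 0) -> no => not a false positive
query fox: checks bit4=0, bit9=0 (has a 0) -> no => not a false positive
query jay: checks bit2=0, bit9=0 (has a 0) -> no => not a false positive
False positives (alphabetical): none

Answer: none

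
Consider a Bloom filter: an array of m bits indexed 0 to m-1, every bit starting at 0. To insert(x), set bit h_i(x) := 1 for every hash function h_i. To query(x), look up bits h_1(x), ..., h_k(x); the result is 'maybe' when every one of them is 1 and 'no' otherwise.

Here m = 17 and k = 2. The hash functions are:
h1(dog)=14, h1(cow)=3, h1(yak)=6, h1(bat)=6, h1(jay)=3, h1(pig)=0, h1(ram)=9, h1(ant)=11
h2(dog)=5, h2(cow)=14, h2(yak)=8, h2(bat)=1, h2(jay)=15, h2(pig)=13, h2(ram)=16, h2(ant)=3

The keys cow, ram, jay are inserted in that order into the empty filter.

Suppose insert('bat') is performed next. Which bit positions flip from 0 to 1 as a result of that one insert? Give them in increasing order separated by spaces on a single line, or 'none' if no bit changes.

Answer: 1 6

Derivation:
Start: bits=00000000000000000
After insert 'cow': sets bits 3 14 -> bits=00010000000000100
After insert 'ram': sets bits 9 16 -> bits=00010000010000101
After insert 'jay': sets bits 3 15 -> bits=00010000010000111
insert 'bat' would touch bits 1 6; currently bit1=0, bit6=0
Bits that are 0 among those (would change 0->1): 1 6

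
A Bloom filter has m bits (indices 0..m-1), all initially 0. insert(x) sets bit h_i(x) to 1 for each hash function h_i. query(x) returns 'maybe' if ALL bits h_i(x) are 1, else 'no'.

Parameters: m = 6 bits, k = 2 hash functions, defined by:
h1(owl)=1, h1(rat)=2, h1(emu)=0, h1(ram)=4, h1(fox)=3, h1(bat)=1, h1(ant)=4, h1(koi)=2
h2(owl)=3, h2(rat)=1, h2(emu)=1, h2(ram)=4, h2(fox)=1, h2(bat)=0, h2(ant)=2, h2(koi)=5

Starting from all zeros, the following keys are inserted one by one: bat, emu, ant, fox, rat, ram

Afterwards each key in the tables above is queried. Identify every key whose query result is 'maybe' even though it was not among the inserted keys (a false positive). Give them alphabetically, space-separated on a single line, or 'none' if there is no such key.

Start: bits=000000
After insert 'bat': sets bits 0 1 -> bits=110000
After insert 'emu': sets bits 0 1 -> bits=110000
After insert 'ant': sets bits 2 4 -> bits=111010
After insert 'fox': sets bits 1 3 -> bits=111110
After insert 'rat': sets bits 1 2 -> bits=111110
After insert 'ram': sets bits 4 -> bits=111110
Not inserted: koi owl — query each against bits=111110:
query koi: checks bit2=1, bit5=0 (has a 0) -> no => not a false positive
query owl: checks bit1=1, bit3=1 (all 1) -> maybe => FALSE POSITIVE
False positives (alphabetical): owl

Answer: owl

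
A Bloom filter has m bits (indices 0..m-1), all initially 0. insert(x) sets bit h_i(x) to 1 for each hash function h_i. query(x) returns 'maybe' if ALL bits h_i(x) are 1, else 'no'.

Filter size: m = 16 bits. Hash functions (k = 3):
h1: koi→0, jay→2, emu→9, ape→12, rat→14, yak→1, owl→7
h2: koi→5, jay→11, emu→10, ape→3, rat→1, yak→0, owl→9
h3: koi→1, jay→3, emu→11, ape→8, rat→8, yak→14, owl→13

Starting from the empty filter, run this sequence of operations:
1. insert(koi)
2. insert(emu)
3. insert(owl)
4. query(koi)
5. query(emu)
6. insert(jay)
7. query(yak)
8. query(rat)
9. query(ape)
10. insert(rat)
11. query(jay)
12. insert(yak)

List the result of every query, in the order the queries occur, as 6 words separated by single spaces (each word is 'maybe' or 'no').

Answer: maybe maybe no no no maybe

Derivation:
Start: bits=0000000000000000
Op 1: insert koi -> sets bits 0 1 5 -> bits=1100010000000000
Op 2: insert emu -> sets bits 9 10 11 -> bits=1100010001110000
Op 3: insert owl -> sets bits 7 9 13 -> bits=1100010101110100
Op 4: query koi -> checks bit0=1, bit1=1, bit5=1 (all 1) -> maybe
Op 5: query emu -> checks bit9=1, bit10=1, bit11=1 (all 1) -> maybe
Op 6: insert jay -> sets bits 2 3 11 -> bits=1111010101110100
Op 7: query yak -> checks bit0=1, bit1=1, bit14=0 (has a 0) -> no
Op 8: query rat -> checks bit1=1, bit8=0, bit14=0 (has a 0) -> no
Op 9: query ape -> checks bit3=1, bit8=0, bit12=0 (has a 0) -> no
Op 10: insert rat -> sets bits 1 8 14 -> bits=1111010111110110
Op 11: query jay -> checks bit2=1, bit3=1, bit11=1 (all 1) -> maybe
Op 12: insert yak -> sets bits 0 1 14 -> bits=1111010111110110
Query results in order: maybe maybe no no no maybe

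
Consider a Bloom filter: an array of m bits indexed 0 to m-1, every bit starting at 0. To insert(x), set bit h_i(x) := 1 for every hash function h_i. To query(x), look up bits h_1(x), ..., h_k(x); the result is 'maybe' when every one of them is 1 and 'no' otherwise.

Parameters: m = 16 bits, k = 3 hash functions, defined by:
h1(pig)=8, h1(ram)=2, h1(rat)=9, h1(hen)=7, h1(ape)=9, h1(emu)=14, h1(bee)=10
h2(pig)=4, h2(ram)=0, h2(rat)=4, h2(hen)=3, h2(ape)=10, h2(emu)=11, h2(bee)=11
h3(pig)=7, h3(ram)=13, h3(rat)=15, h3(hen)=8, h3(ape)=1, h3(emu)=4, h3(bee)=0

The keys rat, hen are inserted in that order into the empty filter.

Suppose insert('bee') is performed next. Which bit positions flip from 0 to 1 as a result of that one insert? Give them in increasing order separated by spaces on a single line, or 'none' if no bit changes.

Answer: 0 10 11

Derivation:
Start: bits=0000000000000000
After insert 'rat': sets bits 4 9 15 -> bits=0000100001000001
After insert 'hen': sets bits 3 7 8 -> bits=0001100111000001
insert 'bee' would touch bits 0 10 11; currently bit0=0, bit10=0, bit11=0
Bits that are 0 among those (would change 0->1): 0 10 11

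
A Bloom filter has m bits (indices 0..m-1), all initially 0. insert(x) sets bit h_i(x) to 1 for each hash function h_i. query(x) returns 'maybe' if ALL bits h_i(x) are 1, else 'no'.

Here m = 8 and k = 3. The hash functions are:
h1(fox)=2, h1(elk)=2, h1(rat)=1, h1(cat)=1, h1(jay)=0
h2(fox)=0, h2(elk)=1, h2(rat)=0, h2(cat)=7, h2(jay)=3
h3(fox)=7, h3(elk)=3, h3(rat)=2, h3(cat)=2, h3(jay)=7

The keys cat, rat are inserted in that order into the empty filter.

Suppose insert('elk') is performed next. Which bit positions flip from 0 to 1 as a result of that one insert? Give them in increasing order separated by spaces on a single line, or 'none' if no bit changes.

Start: bits=00000000
After insert 'cat': sets bits 1 2 7 -> bits=01100001
After insert 'rat': sets bits 0 1 2 -> bits=11100001
insert 'elk' would touch bits 1 2 3; currently bit1=1, bit2=1, bit3=0
Bits that are 0 among those (would change 0->1): 3

Answer: 3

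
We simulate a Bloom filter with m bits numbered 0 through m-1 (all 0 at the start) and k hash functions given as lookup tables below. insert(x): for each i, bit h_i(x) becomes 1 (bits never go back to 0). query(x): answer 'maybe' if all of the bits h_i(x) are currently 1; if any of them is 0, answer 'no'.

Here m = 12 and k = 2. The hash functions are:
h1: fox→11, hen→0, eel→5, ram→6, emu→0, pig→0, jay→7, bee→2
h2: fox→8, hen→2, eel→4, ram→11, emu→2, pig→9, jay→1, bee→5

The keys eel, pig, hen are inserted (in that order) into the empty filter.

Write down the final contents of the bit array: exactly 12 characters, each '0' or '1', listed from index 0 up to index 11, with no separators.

Start: bits=000000000000
After insert 'eel': sets bits 4 5 -> bits=000011000000
After insert 'pig': sets bits 0 9 -> bits=100011000100
After insert 'hen': sets bits 0 2 -> bits=101011000100

Answer: 101011000100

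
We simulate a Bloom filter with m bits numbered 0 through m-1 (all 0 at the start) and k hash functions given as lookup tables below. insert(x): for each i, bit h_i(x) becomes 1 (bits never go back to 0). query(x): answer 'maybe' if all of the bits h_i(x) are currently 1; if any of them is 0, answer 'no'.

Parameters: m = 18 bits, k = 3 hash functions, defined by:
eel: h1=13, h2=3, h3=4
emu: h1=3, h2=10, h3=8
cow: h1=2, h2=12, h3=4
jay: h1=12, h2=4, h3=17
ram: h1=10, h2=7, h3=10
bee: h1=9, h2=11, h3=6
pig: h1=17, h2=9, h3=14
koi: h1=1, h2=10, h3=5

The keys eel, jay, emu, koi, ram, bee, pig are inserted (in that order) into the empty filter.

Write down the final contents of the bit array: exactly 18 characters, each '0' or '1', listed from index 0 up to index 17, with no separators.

Answer: 010111111111111001

Derivation:
Start: bits=000000000000000000
After insert 'eel': sets bits 3 4 13 -> bits=000110000000010000
After insert 'jay': sets bits 4 12 17 -> bits=000110000000110001
After insert 'emu': sets bits 3 8 10 -> bits=000110001010110001
After insert 'koi': sets bits 1 5 10 -> bits=010111001010110001
After insert 'ram': sets bits 7 10 -> bits=010111011010110001
After insert 'bee': sets bits 6 9 11 -> bits=010111111111110001
After insert 'pig': sets bits 9 14 17 -> bits=010111111111111001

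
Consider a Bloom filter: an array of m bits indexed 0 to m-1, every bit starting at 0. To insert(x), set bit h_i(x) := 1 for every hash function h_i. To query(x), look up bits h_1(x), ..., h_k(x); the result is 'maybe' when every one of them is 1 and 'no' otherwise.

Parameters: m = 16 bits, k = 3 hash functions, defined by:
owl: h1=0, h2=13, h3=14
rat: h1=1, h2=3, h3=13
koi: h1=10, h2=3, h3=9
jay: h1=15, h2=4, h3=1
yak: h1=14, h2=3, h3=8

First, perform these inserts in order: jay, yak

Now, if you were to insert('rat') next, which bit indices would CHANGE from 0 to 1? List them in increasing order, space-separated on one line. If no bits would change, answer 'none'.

Start: bits=0000000000000000
After insert 'jay': sets bits 1 4 15 -> bits=0100100000000001
After insert 'yak': sets bits 3 8 14 -> bits=0101100010000011
insert 'rat' would touch bits 1 3 13; currently bit1=1, bit3=1, bit13=0
Bits that are 0 among those (would change 0->1): 13

Answer: 13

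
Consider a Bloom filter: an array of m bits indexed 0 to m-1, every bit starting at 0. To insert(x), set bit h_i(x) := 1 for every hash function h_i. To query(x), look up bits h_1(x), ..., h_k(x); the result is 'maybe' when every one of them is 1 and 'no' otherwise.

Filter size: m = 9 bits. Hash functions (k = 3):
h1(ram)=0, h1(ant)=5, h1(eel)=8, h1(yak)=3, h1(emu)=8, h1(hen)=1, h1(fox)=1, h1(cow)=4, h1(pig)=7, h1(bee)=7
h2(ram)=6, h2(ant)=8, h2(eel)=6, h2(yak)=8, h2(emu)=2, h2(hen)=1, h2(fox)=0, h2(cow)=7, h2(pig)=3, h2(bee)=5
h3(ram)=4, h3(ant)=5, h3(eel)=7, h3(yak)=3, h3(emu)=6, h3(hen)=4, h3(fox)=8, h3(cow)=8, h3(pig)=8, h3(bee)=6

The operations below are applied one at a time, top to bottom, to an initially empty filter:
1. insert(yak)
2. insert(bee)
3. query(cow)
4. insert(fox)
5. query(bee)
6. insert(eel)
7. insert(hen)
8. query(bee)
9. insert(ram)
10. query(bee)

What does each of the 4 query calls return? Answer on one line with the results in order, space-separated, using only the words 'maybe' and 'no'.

Answer: no maybe maybe maybe

Derivation:
Start: bits=000000000
Op 1: insert yak -> sets bits 3 8 -> bits=000100001
Op 2: insert bee -> sets bits 5 6 7 -> bits=000101111
Op 3: query cow -> checks bit4=0, bit7=1, bit8=1 (has a 0) -> no
Op 4: insert fox -> sets bits 0 1 8 -> bits=110101111
Op 5: query bee -> checks bit5=1, bit6=1, bit7=1 (all 1) -> maybe
Op 6: insert eel -> sets bits 6 7 8 -> bits=110101111
Op 7: insert hen -> sets bits 1 4 -> bits=110111111
Op 8: query bee -> checks bit5=1, bit6=1, bit7=1 (all 1) -> maybe
Op 9: insert ram -> sets bits 0 4 6 -> bits=110111111
Op 10: query bee -> checks bit5=1, bit6=1, bit7=1 (all 1) -> maybe
Query results in order: no maybe maybe maybe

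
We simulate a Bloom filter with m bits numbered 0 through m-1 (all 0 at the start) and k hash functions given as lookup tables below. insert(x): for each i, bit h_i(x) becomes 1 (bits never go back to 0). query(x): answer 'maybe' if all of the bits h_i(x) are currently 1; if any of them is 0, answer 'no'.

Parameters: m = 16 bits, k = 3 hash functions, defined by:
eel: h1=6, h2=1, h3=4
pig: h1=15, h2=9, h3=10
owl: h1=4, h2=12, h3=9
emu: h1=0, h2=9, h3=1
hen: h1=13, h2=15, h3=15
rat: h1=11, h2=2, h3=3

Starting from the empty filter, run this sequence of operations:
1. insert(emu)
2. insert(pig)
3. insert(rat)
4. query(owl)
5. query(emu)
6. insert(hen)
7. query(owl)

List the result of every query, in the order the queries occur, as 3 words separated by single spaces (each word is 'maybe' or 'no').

Answer: no maybe no

Derivation:
Start: bits=0000000000000000
Op 1: insert emu -> sets bits 0 1 9 -> bits=1100000001000000
Op 2: insert pig -> sets bits 9 10 15 -> bits=1100000001100001
Op 3: insert rat -> sets bits 2 3 11 -> bits=1111000001110001
Op 4: query owl -> checks bit4=0, bit9=1, bit12=0 (has a 0) -> no
Op 5: query emu -> checks bit0=1, bit1=1, bit9=1 (all 1) -> maybe
Op 6: insert hen -> sets bits 13 15 -> bits=1111000001110101
Op 7: query owl -> checks bit4=0, bit9=1, bit12=0 (has a 0) -> no
Query results in order: no maybe no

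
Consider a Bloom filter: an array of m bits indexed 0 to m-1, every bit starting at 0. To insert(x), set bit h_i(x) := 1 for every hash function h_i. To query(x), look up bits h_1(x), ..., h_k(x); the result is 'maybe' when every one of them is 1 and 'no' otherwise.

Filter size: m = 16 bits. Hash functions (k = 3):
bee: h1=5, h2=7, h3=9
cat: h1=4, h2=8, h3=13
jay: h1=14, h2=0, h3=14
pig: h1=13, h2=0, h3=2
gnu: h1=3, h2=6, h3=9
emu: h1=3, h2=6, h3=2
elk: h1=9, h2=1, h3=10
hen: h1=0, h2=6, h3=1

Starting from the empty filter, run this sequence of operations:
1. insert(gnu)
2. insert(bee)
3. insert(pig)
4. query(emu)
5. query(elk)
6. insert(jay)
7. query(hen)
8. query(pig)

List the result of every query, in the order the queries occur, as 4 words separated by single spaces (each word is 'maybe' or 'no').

Answer: maybe no no maybe

Derivation:
Start: bits=0000000000000000
Op 1: insert gnu -> sets bits 3 6 9 -> bits=0001001001000000
Op 2: insert bee -> sets bits 5 7 9 -> bits=0001011101000000
Op 3: insert pig -> sets bits 0 2 13 -> bits=1011011101000100
Op 4: query emu -> checks bit2=1, bit3=1, bit6=1 (all 1) -> maybe
Op 5: query elk -> checks bit1=0, bit9=1, bit10=0 (has a 0) -> no
Op 6: insert jay -> sets bits 0 14 -> bits=1011011101000110
Op 7: query hen -> checks bit0=1, bit1=0, bit6=1 (has a 0) -> no
Op 8: query pig -> checks bit0=1, bit2=1, bit13=1 (all 1) -> maybe
Query results in order: maybe no no maybe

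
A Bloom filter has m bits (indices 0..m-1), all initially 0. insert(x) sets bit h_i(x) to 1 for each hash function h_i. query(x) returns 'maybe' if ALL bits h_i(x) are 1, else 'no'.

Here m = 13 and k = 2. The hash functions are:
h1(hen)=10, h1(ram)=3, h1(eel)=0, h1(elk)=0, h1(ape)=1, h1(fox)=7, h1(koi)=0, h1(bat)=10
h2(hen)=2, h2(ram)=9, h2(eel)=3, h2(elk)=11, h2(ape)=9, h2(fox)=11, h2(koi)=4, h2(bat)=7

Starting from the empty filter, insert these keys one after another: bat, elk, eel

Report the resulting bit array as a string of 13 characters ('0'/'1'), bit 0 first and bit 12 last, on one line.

Answer: 1001000100110

Derivation:
Start: bits=0000000000000
After insert 'bat': sets bits 7 10 -> bits=0000000100100
After insert 'elk': sets bits 0 11 -> bits=1000000100110
After insert 'eel': sets bits 0 3 -> bits=1001000100110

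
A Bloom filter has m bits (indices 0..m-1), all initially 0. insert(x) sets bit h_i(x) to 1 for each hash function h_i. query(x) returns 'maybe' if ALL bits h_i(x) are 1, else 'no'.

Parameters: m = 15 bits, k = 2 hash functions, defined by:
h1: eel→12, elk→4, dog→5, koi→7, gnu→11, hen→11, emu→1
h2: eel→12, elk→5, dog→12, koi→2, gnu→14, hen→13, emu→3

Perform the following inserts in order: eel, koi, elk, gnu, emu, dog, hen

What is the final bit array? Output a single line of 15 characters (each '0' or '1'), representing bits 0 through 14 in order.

Start: bits=000000000000000
After insert 'eel': sets bits 12 -> bits=000000000000100
After insert 'koi': sets bits 2 7 -> bits=001000010000100
After insert 'elk': sets bits 4 5 -> bits=001011010000100
After insert 'gnu': sets bits 11 14 -> bits=001011010001101
After insert 'emu': sets bits 1 3 -> bits=011111010001101
After insert 'dog': sets bits 5 12 -> bits=011111010001101
After insert 'hen': sets bits 11 13 -> bits=011111010001111

Answer: 011111010001111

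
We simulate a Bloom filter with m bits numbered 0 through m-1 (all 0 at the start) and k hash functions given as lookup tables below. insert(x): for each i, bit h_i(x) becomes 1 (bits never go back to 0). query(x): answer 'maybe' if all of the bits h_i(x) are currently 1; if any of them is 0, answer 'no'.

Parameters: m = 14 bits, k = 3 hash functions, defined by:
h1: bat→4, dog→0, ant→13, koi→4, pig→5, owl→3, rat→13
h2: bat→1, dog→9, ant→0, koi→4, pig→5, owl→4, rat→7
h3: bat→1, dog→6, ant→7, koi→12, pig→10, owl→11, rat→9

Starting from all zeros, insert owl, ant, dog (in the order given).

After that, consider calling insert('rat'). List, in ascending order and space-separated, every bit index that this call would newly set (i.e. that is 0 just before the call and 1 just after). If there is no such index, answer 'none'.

Start: bits=00000000000000
After insert 'owl': sets bits 3 4 11 -> bits=00011000000100
After insert 'ant': sets bits 0 7 13 -> bits=10011001000101
After insert 'dog': sets bits 0 6 9 -> bits=10011011010101
insert 'rat' would touch bits 7 9 13; currently bit7=1, bit9=1, bit13=1
Bits that are 0 among those (would change 0->1): none

Answer: none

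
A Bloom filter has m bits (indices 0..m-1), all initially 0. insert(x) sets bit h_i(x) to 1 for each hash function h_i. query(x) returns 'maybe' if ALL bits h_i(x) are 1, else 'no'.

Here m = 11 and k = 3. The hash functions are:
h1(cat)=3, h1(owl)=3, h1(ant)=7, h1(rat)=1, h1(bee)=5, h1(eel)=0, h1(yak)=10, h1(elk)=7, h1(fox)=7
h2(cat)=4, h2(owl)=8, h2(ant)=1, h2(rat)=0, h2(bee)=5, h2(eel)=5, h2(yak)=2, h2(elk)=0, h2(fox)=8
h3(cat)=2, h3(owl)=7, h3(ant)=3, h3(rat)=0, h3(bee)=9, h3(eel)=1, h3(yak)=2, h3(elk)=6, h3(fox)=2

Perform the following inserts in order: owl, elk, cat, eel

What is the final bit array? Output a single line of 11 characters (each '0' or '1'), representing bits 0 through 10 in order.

Answer: 11111111100

Derivation:
Start: bits=00000000000
After insert 'owl': sets bits 3 7 8 -> bits=00010001100
After insert 'elk': sets bits 0 6 7 -> bits=10010011100
After insert 'cat': sets bits 2 3 4 -> bits=10111011100
After insert 'eel': sets bits 0 1 5 -> bits=11111111100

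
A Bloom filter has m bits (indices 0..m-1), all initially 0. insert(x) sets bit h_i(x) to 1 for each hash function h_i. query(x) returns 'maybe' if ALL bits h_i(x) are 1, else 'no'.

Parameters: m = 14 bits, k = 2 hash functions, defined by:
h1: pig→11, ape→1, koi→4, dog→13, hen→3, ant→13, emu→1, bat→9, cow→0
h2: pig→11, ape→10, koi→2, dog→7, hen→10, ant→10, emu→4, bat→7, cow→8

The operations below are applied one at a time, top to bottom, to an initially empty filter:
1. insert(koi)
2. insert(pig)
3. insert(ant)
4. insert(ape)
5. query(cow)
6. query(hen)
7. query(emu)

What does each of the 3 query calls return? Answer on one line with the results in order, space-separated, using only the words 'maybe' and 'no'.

Answer: no no maybe

Derivation:
Start: bits=00000000000000
Op 1: insert koi -> sets bits 2 4 -> bits=00101000000000
Op 2: insert pig -> sets bits 11 -> bits=00101000000100
Op 3: insert ant -> sets bits 10 13 -> bits=00101000001101
Op 4: insert ape -> sets bits 1 10 -> bits=01101000001101
Op 5: query cow -> checks bit0=0, bit8=0 (has a 0) -> no
Op 6: query hen -> checks bit3=0, bit10=1 (has a 0) -> no
Op 7: query emu -> checks bit1=1, bit4=1 (all 1) -> maybe
Query results in order: no no maybe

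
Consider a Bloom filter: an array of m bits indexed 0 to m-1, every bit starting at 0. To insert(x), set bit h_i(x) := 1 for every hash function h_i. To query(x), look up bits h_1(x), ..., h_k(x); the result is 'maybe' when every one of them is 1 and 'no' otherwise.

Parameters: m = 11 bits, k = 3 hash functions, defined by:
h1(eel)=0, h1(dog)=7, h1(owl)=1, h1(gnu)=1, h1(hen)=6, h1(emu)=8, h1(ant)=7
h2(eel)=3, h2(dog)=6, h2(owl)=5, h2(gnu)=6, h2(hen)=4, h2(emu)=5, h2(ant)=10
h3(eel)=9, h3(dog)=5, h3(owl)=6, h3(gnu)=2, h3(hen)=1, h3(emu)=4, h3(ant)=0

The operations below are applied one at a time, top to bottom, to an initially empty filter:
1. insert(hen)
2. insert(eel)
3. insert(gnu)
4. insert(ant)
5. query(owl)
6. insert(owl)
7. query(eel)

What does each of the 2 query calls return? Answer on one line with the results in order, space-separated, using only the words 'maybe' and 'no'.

Start: bits=00000000000
Op 1: insert hen -> sets bits 1 4 6 -> bits=01001010000
Op 2: insert eel -> sets bits 0 3 9 -> bits=11011010010
Op 3: insert gnu -> sets bits 1 2 6 -> bits=11111010010
Op 4: insert ant -> sets bits 0 7 10 -> bits=11111011011
Op 5: query owl -> checks bit1=1, bit5=0, bit6=1 (has a 0) -> no
Op 6: insert owl -> sets bits 1 5 6 -> bits=11111111011
Op 7: query eel -> checks bit0=1, bit3=1, bit9=1 (all 1) -> maybe
Query results in order: no maybe

Answer: no maybe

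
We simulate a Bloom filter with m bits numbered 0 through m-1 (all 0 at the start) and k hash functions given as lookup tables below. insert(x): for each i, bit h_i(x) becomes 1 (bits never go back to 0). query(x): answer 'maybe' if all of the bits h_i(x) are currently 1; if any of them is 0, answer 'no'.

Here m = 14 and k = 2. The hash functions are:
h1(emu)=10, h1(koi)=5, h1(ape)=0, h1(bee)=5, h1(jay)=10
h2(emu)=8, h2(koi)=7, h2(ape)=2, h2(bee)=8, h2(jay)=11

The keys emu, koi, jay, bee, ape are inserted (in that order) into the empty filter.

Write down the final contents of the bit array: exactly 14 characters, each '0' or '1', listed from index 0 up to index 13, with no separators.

Answer: 10100101101100

Derivation:
Start: bits=00000000000000
After insert 'emu': sets bits 8 10 -> bits=00000000101000
After insert 'koi': sets bits 5 7 -> bits=00000101101000
After insert 'jay': sets bits 10 11 -> bits=00000101101100
After insert 'bee': sets bits 5 8 -> bits=00000101101100
After insert 'ape': sets bits 0 2 -> bits=10100101101100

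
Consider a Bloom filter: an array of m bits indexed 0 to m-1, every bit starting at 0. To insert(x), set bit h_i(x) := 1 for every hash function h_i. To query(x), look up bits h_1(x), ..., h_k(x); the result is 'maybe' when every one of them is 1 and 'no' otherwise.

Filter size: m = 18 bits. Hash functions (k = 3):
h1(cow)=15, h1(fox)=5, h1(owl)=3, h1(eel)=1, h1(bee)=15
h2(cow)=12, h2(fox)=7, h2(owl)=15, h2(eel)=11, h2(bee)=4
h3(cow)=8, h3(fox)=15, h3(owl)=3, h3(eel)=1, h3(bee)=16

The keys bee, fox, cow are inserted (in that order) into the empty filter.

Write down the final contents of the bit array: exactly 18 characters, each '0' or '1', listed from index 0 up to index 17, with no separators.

Start: bits=000000000000000000
After insert 'bee': sets bits 4 15 16 -> bits=000010000000000110
After insert 'fox': sets bits 5 7 15 -> bits=000011010000000110
After insert 'cow': sets bits 8 12 15 -> bits=000011011000100110

Answer: 000011011000100110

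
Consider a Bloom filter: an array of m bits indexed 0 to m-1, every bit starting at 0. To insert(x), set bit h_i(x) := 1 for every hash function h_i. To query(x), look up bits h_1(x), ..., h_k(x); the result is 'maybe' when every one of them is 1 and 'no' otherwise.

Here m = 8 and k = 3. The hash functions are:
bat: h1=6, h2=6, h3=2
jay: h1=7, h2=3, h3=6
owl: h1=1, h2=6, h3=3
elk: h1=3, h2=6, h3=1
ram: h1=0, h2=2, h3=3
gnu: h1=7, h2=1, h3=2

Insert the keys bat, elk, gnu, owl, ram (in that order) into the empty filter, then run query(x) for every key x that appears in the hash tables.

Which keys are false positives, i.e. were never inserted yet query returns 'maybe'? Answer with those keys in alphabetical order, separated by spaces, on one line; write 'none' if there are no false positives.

Start: bits=00000000
After insert 'bat': sets bits 2 6 -> bits=00100010
After insert 'elk': sets bits 1 3 6 -> bits=01110010
After insert 'gnu': sets bits 1 2 7 -> bits=01110011
After insert 'owl': sets bits 1 3 6 -> bits=01110011
After insert 'ram': sets bits 0 2 3 -> bits=11110011
Not inserted: jay — query each against bits=11110011:
query jay: checks bit3=1, bit6=1, bit7=1 (all 1) -> maybe => FALSE POSITIVE
False positives (alphabetical): jay

Answer: jay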